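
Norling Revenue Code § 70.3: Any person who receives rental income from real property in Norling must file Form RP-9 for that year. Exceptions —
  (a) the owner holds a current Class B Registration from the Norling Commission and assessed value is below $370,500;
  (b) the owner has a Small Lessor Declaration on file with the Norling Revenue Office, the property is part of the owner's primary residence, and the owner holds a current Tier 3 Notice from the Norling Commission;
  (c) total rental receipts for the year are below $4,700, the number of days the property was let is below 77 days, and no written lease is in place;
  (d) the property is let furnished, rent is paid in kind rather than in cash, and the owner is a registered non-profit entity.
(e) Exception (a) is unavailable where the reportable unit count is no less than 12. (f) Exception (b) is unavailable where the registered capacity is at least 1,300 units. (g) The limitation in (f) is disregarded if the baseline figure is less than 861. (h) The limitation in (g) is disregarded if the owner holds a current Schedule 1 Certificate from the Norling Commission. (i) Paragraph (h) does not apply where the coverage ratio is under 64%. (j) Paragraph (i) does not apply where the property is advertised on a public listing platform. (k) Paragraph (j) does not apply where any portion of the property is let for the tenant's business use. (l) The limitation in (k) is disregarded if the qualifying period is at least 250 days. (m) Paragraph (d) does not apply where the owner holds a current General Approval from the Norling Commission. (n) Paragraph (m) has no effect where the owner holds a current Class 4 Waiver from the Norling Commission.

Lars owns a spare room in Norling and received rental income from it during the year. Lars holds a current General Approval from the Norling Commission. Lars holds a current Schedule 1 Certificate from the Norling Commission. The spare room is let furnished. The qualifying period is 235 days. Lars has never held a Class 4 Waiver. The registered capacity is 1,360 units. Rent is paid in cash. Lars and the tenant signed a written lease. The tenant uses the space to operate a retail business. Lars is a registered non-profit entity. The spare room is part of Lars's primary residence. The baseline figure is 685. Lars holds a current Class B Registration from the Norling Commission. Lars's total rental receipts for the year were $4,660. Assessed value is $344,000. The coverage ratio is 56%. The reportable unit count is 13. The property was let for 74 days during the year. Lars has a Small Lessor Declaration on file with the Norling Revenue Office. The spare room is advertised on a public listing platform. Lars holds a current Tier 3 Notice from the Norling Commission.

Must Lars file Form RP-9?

No — exception (b) applies; Lars is not required to file Form RP-9.

Exception (a)'s conditions are all satisfied: a current Class B Registration is held; assessed value is $344,000, below the $370,500 limit. But applying paragraph (e): (e) applies — the reportable unit count is 13, meeting the 12 threshold. Exception (a) does not apply.
Exception (b) is satisfied on its face — a Small Lessor Declaration is on file; the spare room is part of the primary residence; a current Tier 3 Notice is held. Under paragraphs (f)–(l): (f) is triggered (the registered capacity is 1,360 units, meeting the 1,300 units threshold), but is itself disapplied by (g): (g) is triggered — the baseline figure is 685, less than the 861 limit. (h) would limit (g) — a current Schedule 1 Certificate is held — but (i) sets (h) aside: (i) operates against (h): the coverage ratio is 56%, under the 64% limit. (j) is triggered (the property is publicly advertised), but is overridden by (k): (k) is triggered — the space is let for business use. (l), which would lift (k), does not operate here — the qualifying period is 235 days, short of 250 days. Exception (b) stands.
Exception (c) does not apply: a written lease is in place.
Exception (d) does not apply: rent is paid in cash.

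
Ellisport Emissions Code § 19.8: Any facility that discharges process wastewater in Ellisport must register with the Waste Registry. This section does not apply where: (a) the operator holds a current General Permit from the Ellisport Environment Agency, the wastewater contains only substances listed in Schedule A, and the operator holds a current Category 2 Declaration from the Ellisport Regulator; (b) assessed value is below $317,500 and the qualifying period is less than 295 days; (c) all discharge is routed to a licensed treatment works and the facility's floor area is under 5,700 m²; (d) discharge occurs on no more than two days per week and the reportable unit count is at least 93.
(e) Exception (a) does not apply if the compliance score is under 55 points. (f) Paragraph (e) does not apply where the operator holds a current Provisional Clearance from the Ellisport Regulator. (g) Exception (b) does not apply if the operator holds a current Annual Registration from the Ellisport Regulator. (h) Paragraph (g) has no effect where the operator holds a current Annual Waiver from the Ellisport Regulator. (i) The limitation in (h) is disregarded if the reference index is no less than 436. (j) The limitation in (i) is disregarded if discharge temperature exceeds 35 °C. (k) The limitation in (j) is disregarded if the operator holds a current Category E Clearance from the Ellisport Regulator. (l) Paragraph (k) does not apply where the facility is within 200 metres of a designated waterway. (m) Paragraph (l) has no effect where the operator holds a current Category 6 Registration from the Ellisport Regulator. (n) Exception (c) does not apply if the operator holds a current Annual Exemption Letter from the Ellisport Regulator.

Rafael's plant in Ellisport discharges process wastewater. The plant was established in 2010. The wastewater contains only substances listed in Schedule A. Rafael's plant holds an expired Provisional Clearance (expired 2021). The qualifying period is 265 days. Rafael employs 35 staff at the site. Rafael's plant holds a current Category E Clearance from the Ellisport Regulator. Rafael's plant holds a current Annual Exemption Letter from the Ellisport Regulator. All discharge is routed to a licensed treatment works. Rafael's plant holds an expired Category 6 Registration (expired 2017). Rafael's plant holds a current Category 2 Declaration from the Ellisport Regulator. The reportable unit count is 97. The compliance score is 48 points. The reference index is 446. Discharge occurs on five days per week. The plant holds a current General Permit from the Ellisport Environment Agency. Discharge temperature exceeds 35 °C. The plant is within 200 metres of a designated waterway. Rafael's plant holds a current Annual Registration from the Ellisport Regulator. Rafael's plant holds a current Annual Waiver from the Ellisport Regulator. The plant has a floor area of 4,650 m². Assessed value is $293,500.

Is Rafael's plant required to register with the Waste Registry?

Exception (a): a current General Permit is held; the wastewater is Schedule-A-only; a current Category 2 Declaration is held — every condition holds. But applying paragraphs (e)–(f): (e) operates against (a): the compliance score is 48 points, under the 55 points limit. (f) does not operate here (there is no Provisional Clearance in force), so (e) stands. So (a) is unavailable.
Exception (b): assessed value is $293,500, below the $317,500 limit; the qualifying period is 265 days, less than the 295 days limit — every condition holds. Under paragraphs (g)–(m): (g) is engaged (a current Annual Registration is held), but is overridden by (h): (h) applies — a current Annual Waiver is held. (i) would limit (h) — the reference index is 446, meeting the 436 threshold — but (j) sets (i) aside: (j) operates against (i): discharge temperature exceeds 35 °C. (k) would limit (j) — a current Category E Clearance is held — but (l) sets (k) aside: (l) operates against (k): the plant is within 200 m of a designated waterway. (m), which would lift (l), is not engaged — no current Category 6 Registration is held. So (b) applies.
Exception (c)'s conditions are all satisfied: discharge is routed to a licensed treatment works; the facility's floor area is 4,650 m², under the 5,700 m² limit. But applying paragraph (n): (n) operates against (c): a current Annual Exemption Letter is held. So (c) is unavailable.
Exception (d) does not apply: discharge occurs on five days per week.

No — exception (b) applies; Rafael's plant is not required to register with the Waste Registry.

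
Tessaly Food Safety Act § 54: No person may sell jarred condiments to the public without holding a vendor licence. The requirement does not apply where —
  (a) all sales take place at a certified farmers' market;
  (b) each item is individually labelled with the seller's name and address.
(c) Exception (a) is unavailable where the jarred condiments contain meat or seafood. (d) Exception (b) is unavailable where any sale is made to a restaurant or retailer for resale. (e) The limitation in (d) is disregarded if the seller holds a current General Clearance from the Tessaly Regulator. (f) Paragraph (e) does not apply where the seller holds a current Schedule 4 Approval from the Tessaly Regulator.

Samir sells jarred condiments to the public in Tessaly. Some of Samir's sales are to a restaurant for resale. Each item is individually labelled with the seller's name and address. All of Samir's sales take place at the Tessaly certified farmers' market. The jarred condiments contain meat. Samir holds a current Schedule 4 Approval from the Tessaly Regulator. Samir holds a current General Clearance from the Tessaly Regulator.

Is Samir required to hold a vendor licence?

Yes — Samir must hold a vendor licence.

Exception (a)'s conditions are all satisfied: all sales are at a certified farmers' market. But applying paragraph (c): (c) operates against (a): the jarred condiments contain meat. So (a) is unavailable.
Exception (b) is satisfied on its face — items are individually labelled. But: (d) applies — some sales are to a restaurant for resale. (e) would limit (d) — a current General Clearance is held — but (f) sets (e) aside: (f) operates against (e): a current Schedule 4 Approval is held. (b) is therefore removed.
No exception applies. The general rule governs.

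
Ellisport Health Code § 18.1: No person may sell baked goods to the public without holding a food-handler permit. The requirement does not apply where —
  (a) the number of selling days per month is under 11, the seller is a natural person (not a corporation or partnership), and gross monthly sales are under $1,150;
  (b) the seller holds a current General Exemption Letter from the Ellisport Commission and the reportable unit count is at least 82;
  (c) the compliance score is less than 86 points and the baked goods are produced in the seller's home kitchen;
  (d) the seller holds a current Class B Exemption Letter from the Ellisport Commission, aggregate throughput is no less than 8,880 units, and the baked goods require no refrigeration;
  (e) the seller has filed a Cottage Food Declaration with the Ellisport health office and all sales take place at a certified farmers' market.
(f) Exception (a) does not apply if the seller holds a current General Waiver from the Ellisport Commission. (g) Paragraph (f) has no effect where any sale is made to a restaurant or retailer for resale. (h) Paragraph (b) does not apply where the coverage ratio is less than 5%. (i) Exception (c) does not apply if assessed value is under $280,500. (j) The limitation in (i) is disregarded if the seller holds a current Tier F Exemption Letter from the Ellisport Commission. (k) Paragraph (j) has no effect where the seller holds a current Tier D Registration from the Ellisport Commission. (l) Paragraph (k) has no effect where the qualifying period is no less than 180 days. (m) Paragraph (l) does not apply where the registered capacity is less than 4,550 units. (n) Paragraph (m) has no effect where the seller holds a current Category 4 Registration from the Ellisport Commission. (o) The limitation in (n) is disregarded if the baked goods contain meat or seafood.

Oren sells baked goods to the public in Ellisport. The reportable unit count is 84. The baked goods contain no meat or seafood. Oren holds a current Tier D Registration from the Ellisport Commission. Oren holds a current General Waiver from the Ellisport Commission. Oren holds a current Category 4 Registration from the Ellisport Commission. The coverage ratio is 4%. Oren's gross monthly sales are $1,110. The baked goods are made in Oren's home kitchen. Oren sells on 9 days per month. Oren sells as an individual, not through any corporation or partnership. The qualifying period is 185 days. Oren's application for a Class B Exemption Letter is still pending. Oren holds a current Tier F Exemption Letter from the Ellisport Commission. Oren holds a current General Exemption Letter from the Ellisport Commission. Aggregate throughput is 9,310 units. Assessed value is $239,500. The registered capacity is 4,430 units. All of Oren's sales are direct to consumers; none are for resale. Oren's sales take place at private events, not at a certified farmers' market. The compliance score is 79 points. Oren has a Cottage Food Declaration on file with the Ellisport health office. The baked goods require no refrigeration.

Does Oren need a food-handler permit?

All of (a)'s requirements are met (the number of selling days per month is 9, under the 11 limit; the seller is a natural person; gross monthly sales are $1,110, under the $1,150 limit). Turning to paragraphs (f)–(g): (f) operates — a current General Waiver is held. (g), which would lift (f), is inapplicable — no sales are for resale. So (a) is unavailable.
Exception (b)'s conditions are all satisfied: a current General Exemption Letter is held; the reportable unit count is 84, meeting the 82 threshold. However, paragraph (h) must be considered: (h) operates — the coverage ratio is 4%, less than the 5% limit. Exception (b) does not apply.
Exception (c) is satisfied on its face — the compliance score is 79 points, less than the 86 points limit; the baked goods are home-kitchen produced. Applying paragraphs (i)–(o): (i) would limit (c) — assessed value is $239,500, under the $280,500 limit — but (j) sets (i) aside: (j) operates against (i): a current Tier F Exemption Letter is held. (k) would limit (j) — a current Tier D Registration is held — but (l) sets (k) aside: (l) operates against (k): the qualifying period is 185 days, meeting the 180 days threshold. (m) operates (the registered capacity is 4,430 units, less than the 4,550 units limit), but is itself disapplied by (n): (n) operates against (m): a current Category 4 Registration is held. (o), which would lift (n), is not triggered — the baked goods contain no meat or seafood. (c) remains available.
Exception (d) fails — the Class B Exemption Letter is not current.
Exception (e) requires that all sales take place at a certified farmers' market; but sales are at private events, not a certified farmers' market, so (e) is unavailable.

No — exception (c) applies; Oren is not required to hold a food-handler permit.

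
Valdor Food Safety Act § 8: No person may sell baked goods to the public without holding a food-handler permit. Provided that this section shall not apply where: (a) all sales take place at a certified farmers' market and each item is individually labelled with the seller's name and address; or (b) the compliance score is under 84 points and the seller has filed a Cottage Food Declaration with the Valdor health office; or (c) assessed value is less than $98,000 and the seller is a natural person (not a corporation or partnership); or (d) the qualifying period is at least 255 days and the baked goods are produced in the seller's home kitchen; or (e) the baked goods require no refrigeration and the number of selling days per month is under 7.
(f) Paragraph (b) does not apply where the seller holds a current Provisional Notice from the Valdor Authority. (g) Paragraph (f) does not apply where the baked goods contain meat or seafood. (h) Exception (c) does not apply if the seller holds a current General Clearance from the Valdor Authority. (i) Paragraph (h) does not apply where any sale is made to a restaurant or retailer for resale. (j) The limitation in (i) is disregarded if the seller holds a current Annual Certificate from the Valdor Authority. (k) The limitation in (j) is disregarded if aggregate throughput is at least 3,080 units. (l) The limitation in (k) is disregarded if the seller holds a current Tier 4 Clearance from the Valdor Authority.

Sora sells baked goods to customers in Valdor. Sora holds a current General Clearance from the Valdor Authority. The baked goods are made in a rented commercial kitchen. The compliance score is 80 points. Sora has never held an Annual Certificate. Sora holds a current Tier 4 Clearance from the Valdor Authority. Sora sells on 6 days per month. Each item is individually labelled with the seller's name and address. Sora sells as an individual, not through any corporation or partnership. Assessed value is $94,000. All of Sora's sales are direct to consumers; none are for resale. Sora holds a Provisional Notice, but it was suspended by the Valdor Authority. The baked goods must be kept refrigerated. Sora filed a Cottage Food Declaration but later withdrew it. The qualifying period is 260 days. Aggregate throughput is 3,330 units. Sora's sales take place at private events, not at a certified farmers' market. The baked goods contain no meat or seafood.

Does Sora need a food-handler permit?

Exception (a) fails — sales are at private events, not a certified farmers' market.
Exception (b) requires that the seller has filed a Cottage Food Declaration with the Valdor health office; but the Cottage Food Declaration was withdrawn, so (b) is unavailable.
Exception (c): assessed value is $94,000, less than the $98,000 limit; the seller is a natural person — every condition holds. But applying paragraphs (h)–(l): (h) operates against (c): a current General Clearance is held. (i) is not engaged (no sales are for resale), so (h) stands. Exception (c) does not apply.
Exception (d) does not apply: the baked goods are made in a commercial kitchen, not a home kitchen.
Exception (e) does not apply: the baked goods require refrigeration.
No exception displaces § 8.

Yes — Sora must hold a food-handler permit.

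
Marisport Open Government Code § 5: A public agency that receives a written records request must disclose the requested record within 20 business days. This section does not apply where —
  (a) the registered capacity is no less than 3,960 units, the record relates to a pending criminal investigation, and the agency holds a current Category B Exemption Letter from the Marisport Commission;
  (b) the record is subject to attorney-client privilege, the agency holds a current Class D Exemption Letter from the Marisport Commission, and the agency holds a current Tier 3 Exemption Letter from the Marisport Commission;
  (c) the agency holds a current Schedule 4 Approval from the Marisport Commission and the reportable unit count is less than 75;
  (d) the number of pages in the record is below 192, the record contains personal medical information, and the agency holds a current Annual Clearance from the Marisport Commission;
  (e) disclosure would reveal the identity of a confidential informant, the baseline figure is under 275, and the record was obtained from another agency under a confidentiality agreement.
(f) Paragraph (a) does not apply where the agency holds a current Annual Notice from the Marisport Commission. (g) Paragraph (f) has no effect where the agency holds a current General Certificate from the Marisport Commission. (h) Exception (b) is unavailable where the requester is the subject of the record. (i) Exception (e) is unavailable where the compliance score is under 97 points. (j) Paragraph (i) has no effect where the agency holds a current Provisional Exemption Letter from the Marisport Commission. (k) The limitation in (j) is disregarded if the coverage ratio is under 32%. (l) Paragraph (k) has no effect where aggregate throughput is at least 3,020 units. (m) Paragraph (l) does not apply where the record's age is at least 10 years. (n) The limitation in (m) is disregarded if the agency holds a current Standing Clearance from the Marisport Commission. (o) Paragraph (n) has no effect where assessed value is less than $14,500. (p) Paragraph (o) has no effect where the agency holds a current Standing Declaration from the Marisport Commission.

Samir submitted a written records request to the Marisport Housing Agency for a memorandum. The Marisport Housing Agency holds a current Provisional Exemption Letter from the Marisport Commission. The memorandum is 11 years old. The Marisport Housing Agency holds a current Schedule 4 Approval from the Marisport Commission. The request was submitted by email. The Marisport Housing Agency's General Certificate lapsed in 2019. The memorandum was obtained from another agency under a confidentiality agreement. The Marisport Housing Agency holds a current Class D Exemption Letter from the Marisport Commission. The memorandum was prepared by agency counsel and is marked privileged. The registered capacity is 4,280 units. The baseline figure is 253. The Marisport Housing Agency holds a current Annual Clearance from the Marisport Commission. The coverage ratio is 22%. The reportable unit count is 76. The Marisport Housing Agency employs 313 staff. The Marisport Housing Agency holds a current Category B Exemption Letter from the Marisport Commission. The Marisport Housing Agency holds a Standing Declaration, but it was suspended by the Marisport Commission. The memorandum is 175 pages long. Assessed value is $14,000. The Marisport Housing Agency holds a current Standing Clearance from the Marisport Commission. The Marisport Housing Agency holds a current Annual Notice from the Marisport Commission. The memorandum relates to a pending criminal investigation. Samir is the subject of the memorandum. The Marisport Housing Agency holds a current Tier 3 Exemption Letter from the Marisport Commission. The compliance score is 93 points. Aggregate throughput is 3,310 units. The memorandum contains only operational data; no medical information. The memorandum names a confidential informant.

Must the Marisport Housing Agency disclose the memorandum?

Exception (a)'s conditions are all satisfied: the registered capacity is 4,280 units, meeting the 3,960 units threshold; the memorandum relates to a pending investigation; a current Category B Exemption Letter is held. Turning to paragraphs (f)–(g): (f) operates — a current Annual Notice is held. (g) is not engaged (no current General Certificate is held), so (f) stands. So (a) is unavailable.
Exception (b): the memorandum is privileged; a current Class D Exemption Letter is held; a current Tier 3 Exemption Letter is held — every condition holds. Turning to paragraph (h): (h) operates — Samir is the subject of the memorandum. So (b) is unavailable.
Exception (c) requires that the reportable unit count is less than 75; but the reportable unit count is 76, not less than 75, so (c) is unavailable.
Exception (d) does not apply: the memorandum contains only operational data.
Exception (e)'s conditions are all satisfied: the memorandum names a confidential informant; the baseline figure is 253, under the 275 limit; the memorandum was obtained under a confidentiality agreement. But: (i) applies — the compliance score is 93 points, under the 97 points limit. (j) is engaged (a current Provisional Exemption Letter is held), but is displaced by (k): (k) operates against (j): the coverage ratio is 22%, under the 32% limit. (l) would limit (k) — aggregate throughput is 3,310 units, meeting the 3,020 units threshold — but (m) sets (l) aside: (m) applies — the record's age is 11 years, meeting the 10 years threshold. (n) would limit (m) — a current Standing Clearance is held — but (o) sets (n) aside: (o) operates against (n): assessed value is $14,000, less than the $14,500 limit. (p) does not operate here (no current Standing Declaration is held), so (o) stands. (e) is therefore removed.
No exception displaces § 5.

Yes — the Marisport Housing Agency must disclose the memorandum.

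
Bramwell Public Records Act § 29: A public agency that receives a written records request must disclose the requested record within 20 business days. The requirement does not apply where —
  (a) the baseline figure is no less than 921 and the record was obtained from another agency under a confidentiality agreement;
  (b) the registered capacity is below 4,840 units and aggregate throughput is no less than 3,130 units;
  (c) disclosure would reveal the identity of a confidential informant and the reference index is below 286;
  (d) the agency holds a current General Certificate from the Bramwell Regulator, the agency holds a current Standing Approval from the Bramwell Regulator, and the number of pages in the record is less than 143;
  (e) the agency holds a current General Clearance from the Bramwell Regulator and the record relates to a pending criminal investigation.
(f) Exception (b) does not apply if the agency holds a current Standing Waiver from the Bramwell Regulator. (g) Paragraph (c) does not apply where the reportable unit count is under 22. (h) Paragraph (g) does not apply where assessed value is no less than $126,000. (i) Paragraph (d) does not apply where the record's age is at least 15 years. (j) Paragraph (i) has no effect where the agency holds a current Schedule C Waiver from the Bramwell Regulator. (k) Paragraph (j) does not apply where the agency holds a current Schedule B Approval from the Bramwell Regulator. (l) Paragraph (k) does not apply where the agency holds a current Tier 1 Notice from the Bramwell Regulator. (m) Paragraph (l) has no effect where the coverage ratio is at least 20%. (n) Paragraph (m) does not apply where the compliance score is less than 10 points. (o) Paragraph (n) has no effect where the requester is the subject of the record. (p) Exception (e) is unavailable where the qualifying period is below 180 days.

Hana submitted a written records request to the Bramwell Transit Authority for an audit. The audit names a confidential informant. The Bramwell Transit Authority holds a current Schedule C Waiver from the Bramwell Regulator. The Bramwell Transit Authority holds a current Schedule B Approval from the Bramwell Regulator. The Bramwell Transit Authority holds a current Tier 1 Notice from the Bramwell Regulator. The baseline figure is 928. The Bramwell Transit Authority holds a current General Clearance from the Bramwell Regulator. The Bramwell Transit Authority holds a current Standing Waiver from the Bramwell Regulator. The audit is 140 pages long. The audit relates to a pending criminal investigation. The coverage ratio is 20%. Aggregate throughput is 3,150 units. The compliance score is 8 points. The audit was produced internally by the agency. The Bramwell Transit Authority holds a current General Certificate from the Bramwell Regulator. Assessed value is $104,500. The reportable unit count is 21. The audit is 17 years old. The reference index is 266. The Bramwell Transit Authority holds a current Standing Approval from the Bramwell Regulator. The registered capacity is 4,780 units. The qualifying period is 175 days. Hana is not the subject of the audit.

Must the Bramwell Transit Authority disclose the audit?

No — exception (d) applies; the Bramwell Transit Authority is not required to disclose the audit.

Exception (a) does not apply: the audit was produced internally.
Exception (b) is satisfied on its face — the registered capacity is 4,780 units, below the 4,840 units limit; aggregate throughput is 3,150 units, meeting the 3,130 units threshold. But: (f) operates against (b): a current Standing Waiver is held. Exception (b) does not apply.
Exception (c) is satisfied on its face — the audit names a confidential informant; the reference index is 266, below the 286 limit. However, paragraphs (g)–(h) must be considered: (g) applies — the reportable unit count is 21, under the 22 limit. (h), which would lift (g), is not engaged — assessed value is $104,500, short of $126,000. So (c) is unavailable.
Exception (d) is satisfied on its face — a current General Certificate is held; a current Standing Approval is held; the number of pages in the record is 140, less than the 143 limit. Under paragraphs (i)–(o): (i) would limit (d) — the record's age is 17 years, meeting the 15 years threshold — but (j) sets (i) aside: (j) operates against (i): a current Schedule C Waiver is held. (k) operates (a current Schedule B Approval is held), but is itself disapplied by (l): (l) operates against (k): a current Tier 1 Notice is held. (m) is engaged (the coverage ratio is 20%, meeting the 20% threshold), but yields to (n): (n) applies — the compliance score is 8 points, less than the 10 points limit. (o) is not triggered (Hana is not the subject of the audit), so (n) stands. Exception (d) stands.
Exception (e): a current General Clearance is held; the audit relates to a pending investigation — every condition holds. Turning to paragraph (p): (p) operates against (e): the qualifying period is 175 days, below the 180 days limit. (e) is therefore removed.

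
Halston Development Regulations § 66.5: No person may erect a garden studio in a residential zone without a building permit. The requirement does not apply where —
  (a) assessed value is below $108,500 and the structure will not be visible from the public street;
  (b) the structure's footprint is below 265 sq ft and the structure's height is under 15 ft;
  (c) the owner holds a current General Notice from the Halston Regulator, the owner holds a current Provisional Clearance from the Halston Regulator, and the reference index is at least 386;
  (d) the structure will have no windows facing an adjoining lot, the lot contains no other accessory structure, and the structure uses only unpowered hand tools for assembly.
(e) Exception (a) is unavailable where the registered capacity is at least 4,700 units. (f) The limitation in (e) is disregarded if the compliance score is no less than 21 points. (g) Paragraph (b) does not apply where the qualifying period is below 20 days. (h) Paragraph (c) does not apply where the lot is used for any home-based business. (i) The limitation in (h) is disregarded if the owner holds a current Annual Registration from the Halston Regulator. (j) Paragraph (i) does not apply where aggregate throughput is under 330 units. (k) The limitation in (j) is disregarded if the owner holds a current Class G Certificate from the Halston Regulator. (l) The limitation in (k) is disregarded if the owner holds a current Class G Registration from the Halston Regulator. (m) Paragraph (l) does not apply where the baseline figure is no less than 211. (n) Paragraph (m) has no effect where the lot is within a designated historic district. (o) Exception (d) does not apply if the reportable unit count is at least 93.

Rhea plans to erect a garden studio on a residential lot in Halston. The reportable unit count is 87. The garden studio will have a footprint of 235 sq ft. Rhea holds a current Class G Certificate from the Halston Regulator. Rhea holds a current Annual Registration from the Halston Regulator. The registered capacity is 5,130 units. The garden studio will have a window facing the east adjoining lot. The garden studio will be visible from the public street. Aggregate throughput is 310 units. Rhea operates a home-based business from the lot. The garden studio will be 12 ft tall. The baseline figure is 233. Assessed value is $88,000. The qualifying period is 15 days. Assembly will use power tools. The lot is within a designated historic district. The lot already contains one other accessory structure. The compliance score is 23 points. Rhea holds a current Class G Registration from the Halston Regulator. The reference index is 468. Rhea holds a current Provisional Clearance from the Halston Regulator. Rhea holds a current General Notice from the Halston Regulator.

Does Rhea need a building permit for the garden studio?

Exception (a) requires that the structure will not be visible from the public street; but the structure will be visible from the street, so (a) is unavailable.
Exception (b): the structure's footprint is 235 sq ft, below the 265 sq ft limit; the structure's height is 12 ft, under the 15 ft limit — every condition holds. Turning to paragraph (g): (g) is triggered — the qualifying period is 15 days, below the 20 days limit. Exception (b) does not apply.
Exception (c): a current General Notice is held; a current Provisional Clearance is held; the reference index is 468, meeting the 386 threshold — every condition holds. But: (h) is engaged — a home-based business operates on the lot. (i) is engaged (a current Annual Registration is held), but is set aside by (j): (j) operates against (i): aggregate throughput is 310 units, under the 330 units limit. (k) operates (a current Class G Certificate is held), but is itself disapplied by (l): (l) applies — a current Class G Registration is held. (m) is engaged (the baseline figure is 233, meeting the 211 threshold), but is set aside by (n): (n) operates against (m): the lot is in a historic district. (c) is therefore removed.
Exception (d) fails — a window faces an adjoining lot.
No exception applies. The general rule governs.

Yes — Rhea must obtain a building permit.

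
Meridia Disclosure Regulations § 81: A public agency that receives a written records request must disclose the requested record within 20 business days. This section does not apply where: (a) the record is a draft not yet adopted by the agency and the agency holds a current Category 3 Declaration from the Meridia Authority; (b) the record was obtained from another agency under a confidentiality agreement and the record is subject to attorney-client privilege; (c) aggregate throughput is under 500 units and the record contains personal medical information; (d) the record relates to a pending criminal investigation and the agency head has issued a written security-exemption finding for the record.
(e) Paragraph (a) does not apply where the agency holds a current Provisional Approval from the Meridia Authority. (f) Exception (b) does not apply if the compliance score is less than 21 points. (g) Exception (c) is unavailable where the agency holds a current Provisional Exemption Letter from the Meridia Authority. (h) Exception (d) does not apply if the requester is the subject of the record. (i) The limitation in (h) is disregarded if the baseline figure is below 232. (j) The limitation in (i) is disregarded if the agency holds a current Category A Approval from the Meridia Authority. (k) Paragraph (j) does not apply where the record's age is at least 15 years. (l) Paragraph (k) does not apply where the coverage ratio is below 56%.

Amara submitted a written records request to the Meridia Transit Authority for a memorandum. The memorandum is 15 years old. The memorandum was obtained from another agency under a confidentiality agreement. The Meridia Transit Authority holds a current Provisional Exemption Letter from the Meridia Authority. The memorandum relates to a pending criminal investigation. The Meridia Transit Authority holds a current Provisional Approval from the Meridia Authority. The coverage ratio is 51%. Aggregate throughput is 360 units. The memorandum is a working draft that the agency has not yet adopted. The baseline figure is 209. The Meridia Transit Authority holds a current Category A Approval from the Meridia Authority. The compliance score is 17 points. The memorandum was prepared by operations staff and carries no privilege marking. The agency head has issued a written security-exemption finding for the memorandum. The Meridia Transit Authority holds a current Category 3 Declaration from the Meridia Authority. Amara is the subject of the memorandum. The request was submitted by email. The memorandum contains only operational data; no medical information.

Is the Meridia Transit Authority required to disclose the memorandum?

Yes — the Meridia Transit Authority must disclose the memorandum.

All of (a)'s requirements are met (the memorandum is an unadopted draft; a current Category 3 Declaration is held). However, paragraph (e) must be considered: (e) operates against (a): a current Provisional Approval is held. So (a) is unavailable.
Exception (b) fails — the memorandum carries no privilege marking.
Exception (c) does not apply: the memorandum contains only operational data.
Exception (d)'s conditions are all satisfied: the memorandum relates to a pending investigation; a written security-exemption finding has been issued. But: (h) operates against (d): Amara is the subject of the memorandum. (i) operates (the baseline figure is 209, below the 232 limit), but yields to (j): (j) operates against (i): a current Category A Approval is held. (k) applies (the record's age is 15 years, meeting the 15 years threshold), but is overridden by (l): (l) operates — the coverage ratio is 51%, below the 56% limit. Exception (d) does not apply.
Every exception is unavailable, so the rule governs.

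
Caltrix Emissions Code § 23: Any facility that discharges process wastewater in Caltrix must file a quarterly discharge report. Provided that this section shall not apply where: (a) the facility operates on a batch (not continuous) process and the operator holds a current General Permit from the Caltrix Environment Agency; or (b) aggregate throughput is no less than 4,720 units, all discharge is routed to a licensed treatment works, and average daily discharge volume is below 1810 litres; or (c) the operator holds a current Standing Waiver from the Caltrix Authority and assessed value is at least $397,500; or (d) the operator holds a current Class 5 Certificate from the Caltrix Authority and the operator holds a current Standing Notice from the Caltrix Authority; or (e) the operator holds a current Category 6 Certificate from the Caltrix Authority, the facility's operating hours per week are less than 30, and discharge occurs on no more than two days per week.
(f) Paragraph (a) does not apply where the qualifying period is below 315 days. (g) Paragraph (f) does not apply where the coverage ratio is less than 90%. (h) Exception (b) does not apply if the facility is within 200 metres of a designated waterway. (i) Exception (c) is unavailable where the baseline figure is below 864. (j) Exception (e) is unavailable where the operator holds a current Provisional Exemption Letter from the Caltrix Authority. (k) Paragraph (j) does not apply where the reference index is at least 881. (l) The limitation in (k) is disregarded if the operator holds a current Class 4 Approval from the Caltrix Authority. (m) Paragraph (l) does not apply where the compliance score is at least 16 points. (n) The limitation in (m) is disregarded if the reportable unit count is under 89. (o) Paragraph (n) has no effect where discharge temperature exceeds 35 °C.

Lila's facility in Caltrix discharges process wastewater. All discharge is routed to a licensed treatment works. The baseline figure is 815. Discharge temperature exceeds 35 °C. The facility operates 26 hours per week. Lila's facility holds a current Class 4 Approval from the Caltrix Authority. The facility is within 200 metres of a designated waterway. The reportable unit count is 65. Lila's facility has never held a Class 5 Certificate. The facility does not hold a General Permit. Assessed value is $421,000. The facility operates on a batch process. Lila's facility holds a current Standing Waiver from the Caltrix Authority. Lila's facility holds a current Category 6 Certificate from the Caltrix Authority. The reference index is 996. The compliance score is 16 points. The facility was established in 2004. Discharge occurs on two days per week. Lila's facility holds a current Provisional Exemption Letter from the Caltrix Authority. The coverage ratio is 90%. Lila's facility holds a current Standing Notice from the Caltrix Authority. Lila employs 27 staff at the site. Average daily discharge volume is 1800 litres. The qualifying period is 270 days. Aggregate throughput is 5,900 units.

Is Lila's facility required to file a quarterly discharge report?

Exception (a) requires that the operator holds a current General Permit from the Caltrix Environment Agency; but no General Permit is held, so (a) is unavailable.
Exception (b)'s conditions are all satisfied: aggregate throughput is 5,900 units, meeting the 4,720 units threshold; discharge is routed to a licensed treatment works; average daily discharge volume is 1800 litres, below the 1810 litres limit. Turning to paragraph (h): (h) applies — the facility is within 200 m of a designated waterway. So (b) is unavailable.
Exception (c)'s conditions are all satisfied: a current Standing Waiver is held; assessed value is $421,000, meeting the $397,500 threshold. Turning to paragraph (i): (i) is triggered — the baseline figure is 815, below the 864 limit. So (c) is unavailable.
Exception (d) does not apply: no current Class 5 Certificate is held.
Exception (e): a current Category 6 Certificate is held; the facility's operating hours per week are 26, less than the 30 limit; discharge occurs on no more than two days per week — every condition holds. Applying paragraphs (j)–(o): (j) would limit (e) — a current Provisional Exemption Letter is held — but (k) sets (j) aside: (k) operates against (j): the reference index is 996, meeting the 881 threshold. (l) operates (a current Class 4 Approval is held), but yields to (m): (m) operates against (l): the compliance score is 16 points, meeting the 16 points threshold. (n) applies (the reportable unit count is 65, under the 89 limit), but is overridden by (o): (o) operates against (n): discharge temperature exceeds 35 °C. Exception (e) stands.

No — exception (e) applies; Lila's facility is not required to file a quarterly discharge report.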